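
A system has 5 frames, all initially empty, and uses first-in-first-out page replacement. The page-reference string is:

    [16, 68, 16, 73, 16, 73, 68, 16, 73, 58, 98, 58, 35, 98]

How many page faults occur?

16: fault, frames (16)
68: fault, frames (16 68)
16: hit
73: fault, frames (16 68 73)
16: hit
73: hit
68: hit
16: hit
73: hit
58: fault, frames (16 68 73 58)
98: fault, frames (16 68 73 58 98)
58: hit
35: fault, evict 16, frames (68 73 58 98 35)
98: hit
Page faults: 6.

6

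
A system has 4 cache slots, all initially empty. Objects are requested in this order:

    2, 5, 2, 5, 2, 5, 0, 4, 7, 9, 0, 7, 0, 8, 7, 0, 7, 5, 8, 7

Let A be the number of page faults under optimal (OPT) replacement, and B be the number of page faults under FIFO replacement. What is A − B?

-3

Under OPT: F F . . . . F F F F . . . F . . . . . . → 7 faults.
Under FIFO: F F . . . . F F F F . . . F . F . F . F → 10 faults.
A − B = 7 − 10 = -3.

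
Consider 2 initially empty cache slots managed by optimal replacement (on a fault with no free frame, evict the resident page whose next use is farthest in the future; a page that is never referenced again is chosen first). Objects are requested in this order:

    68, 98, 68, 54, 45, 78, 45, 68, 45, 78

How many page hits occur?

68 → fault, frames {68}
98 → fault, frames {68,98}
68 → hit
54 → fault, evict 98, frames {68,54}
45 → fault, evict 54, frames {68,45}
78 → fault, evict 68, frames {45,78}
45 → hit
68 → fault, evict 78, frames {45,68}
45 → hit
78 → fault, evict 68, frames {45,78}
Hits: 3.

3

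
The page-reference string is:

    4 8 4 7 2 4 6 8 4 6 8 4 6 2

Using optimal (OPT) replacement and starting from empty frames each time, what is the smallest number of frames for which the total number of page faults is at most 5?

4

f=1: 14 faults
f=2: 9 faults
f=3: 6 faults
f=4: 5 faults
f=5: 5 faults
Smallest f with faults ≤ 5 is 4.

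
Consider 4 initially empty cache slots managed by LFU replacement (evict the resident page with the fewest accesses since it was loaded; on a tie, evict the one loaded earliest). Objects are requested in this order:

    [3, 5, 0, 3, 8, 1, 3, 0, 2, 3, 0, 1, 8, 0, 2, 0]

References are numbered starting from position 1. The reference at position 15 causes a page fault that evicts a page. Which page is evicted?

pos 1: 3 -> miss, frames [3]
pos 2: 5 -> miss, frames [3, 5]
pos 3: 0 -> miss, frames [3, 5, 0]
pos 4: 3 -> hit
pos 5: 8 -> miss, frames [3, 5, 0, 8]
pos 6: 1 -> miss, evict 5, frames [3, 0, 8, 1]
pos 7: 3 -> hit
pos 8: 0 -> hit
pos 9: 2 -> miss, evict 8, frames [3, 0, 1, 2]
pos 10: 3 -> hit
pos 11: 0 -> hit
pos 12: 1 -> hit
pos 13: 8 -> miss, evict 2, frames [3, 0, 1, 8]
pos 14: 0 -> hit
pos 15: 2 -> miss, evict 8, frames [3, 0, 1, 2]
At position 15, page 8 is evicted.

8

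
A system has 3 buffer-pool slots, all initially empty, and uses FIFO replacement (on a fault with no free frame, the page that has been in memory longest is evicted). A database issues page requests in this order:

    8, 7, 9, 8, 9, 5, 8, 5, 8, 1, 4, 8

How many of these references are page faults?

8 → fault, frames [8]
7 → fault, frames [8, 7]
9 → fault, frames [8, 7, 9]
8 → hit
9 → hit
5 → fault, evict 8, frames [7, 9, 5]
8 → fault, evict 7, frames [9, 5, 8]
5 → hit
8 → hit
1 → fault, evict 9, frames [5, 8, 1]
4 → fault, evict 5, frames [8, 1, 4]
8 → hit
Page faults: 7.

7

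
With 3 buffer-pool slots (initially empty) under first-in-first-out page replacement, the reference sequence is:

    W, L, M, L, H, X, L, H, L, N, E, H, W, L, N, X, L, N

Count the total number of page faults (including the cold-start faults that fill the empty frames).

W → miss, frames {W}
L → miss, frames {W,L}
M → miss, frames {W,L,M}
L → hit
H → miss, evict W, frames {L,M,H}
X → miss, evict L, frames {M,H,X}
L → miss, evict M, frames {H,X,L}
H → hit
L → hit
N → miss, evict H, frames {X,L,N}
E → miss, evict X, frames {L,N,E}
H → miss, evict L, frames {N,E,H}
W → miss, evict N, frames {E,H,W}
L → miss, evict E, frames {H,W,L}
N → miss, evict H, frames {W,L,N}
X → miss, evict W, frames {L,N,X}
L → hit
N → hit
Page faults: 13.

13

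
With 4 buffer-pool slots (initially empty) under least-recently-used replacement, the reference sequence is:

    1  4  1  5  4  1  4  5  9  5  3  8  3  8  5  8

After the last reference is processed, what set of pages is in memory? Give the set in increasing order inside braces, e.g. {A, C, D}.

1 → fault, frames (1)
4 → fault, frames (1 4)
1 → hit
5 → fault, frames (4 1 5)
4 → hit
1 → hit
4 → hit
5 → hit
9 → fault, frames (1 4 5 9)
5 → hit
3 → fault, evict 1, frames (4 9 5 3)
8 → fault, evict 4, frames (9 5 3 8)
3 → hit
8 → hit
5 → hit
8 → hit

{3, 5, 8, 9}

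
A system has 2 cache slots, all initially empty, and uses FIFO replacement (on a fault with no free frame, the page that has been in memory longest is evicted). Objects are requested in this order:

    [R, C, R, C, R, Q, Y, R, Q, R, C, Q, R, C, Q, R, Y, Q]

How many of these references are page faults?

10

R: fault, frames [R]
C: fault, frames [R, C]
R: hit
C: hit
R: hit
Q: fault, evict R, frames [C, Q]
Y: fault, evict C, frames [Q, Y]
R: fault, evict Q, frames [Y, R]
Q: fault, evict Y, frames [R, Q]
R: hit
C: fault, evict R, frames [Q, C]
Q: hit
R: fault, evict Q, frames [C, R]
C: hit
Q: fault, evict C, frames [R, Q]
R: hit
Y: fault, evict R, frames [Q, Y]
Q: hit
Page faults: 10.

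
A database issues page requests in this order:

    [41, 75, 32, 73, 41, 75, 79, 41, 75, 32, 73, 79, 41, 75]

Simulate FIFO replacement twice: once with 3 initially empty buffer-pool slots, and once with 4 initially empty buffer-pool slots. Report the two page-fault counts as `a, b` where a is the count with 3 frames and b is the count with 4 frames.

11, 12

3 frames: F F F F F F F . . F F . F F → 11 faults.
4 frames: F F F F . . F F F F F F F F → 12 faults.
12 > 11: adding a frame increased faults — Belady's anomaly.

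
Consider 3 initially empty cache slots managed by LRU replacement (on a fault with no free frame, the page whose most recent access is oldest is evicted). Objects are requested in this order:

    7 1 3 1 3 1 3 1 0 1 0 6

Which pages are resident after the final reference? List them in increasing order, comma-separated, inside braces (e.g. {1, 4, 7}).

7: miss, frames (7)
1: miss, frames (7 1)
3: miss, frames (7 1 3)
1: hit
3: hit
1: hit
3: hit
1: hit
0: miss, evict 7, frames (3 1 0)
1: hit
0: hit
6: miss, evict 3, frames (1 0 6)

{0, 1, 6}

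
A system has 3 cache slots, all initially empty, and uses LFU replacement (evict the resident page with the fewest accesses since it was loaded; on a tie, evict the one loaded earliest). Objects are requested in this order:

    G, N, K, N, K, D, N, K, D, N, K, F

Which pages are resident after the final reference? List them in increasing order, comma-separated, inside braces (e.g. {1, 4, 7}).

G: fault, frames [G]
N: fault, frames [G, N]
K: fault, frames [G, N, K]
N: hit
K: hit
D: fault, evict G, frames [N, K, D]
N: hit
K: hit
D: hit
N: hit
K: hit
F: fault, evict D, frames [N, K, F]

{F, K, N}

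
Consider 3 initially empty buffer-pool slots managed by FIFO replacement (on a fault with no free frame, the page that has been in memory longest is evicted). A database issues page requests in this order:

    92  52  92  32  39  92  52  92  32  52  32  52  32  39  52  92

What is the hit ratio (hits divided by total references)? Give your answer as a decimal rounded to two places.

0.44

92 -> miss, frames {92}
52 -> miss, frames {92,52}
92 -> hit
32 -> miss, frames {92,52,32}
39 -> miss, evict 92, frames {52,32,39}
92 -> miss, evict 52, frames {32,39,92}
52 -> miss, evict 32, frames {39,92,52}
92 -> hit
32 -> miss, evict 39, frames {92,52,32}
52 -> hit
32 -> hit
52 -> hit
32 -> hit
39 -> miss, evict 92, frames {52,32,39}
52 -> hit
92 -> miss, evict 52, frames {32,39,92}
Hits: 7 of 16 references → 7/16 = 0.4375.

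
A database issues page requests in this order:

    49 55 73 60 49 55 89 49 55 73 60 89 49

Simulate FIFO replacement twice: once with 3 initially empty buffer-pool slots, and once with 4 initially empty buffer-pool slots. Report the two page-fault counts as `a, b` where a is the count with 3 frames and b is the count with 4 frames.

10, 11

3 frames: F F F F F F F . . F F . F → 10 faults.
4 frames: F F F F . . F F F F F F F → 11 faults.
11 > 10: adding a frame increased faults — Belady's anomaly.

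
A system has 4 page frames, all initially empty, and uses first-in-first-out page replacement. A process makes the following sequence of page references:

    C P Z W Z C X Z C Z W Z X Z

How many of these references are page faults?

6

C -> miss, frames [C]
P -> miss, frames [C, P]
Z -> miss, frames [C, P, Z]
W -> miss, frames [C, P, Z, W]
Z -> hit
C -> hit
X -> miss, evict C, frames [P, Z, W, X]
Z -> hit
C -> miss, evict P, frames [Z, W, X, C]
Z -> hit
W -> hit
Z -> hit
X -> hit
Z -> hit
Page faults: 6.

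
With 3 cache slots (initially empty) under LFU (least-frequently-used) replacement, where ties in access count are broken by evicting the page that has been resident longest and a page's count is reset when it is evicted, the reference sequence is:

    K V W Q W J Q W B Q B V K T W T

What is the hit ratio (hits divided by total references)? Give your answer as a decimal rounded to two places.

K → miss, frames [K]
V → miss, frames [K, V]
W → miss, frames [K, V, W]
Q → miss, evict K, frames [V, W, Q]
W → hit
J → miss, evict V, frames [W, Q, J]
Q → hit
W → hit
B → miss, evict J, frames [W, Q, B]
Q → hit
B → hit
V → miss, evict B, frames [W, Q, V]
K → miss, evict V, frames [W, Q, K]
T → miss, evict K, frames [W, Q, T]
W → hit
T → hit
Hits: 7 of 16 references → 7/16 = 0.4375.

0.44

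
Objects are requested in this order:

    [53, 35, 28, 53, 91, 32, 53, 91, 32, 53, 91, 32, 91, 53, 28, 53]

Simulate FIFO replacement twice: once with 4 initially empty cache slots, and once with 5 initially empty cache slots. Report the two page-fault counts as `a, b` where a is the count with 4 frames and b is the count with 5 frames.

6, 5

4 frames: F F F . F F F . . . . . . . . . → 6 faults.
5 frames: F F F . F F . . . . . . . . . . → 5 faults.
5 < 6: adding a frame reduced faults, as is typical.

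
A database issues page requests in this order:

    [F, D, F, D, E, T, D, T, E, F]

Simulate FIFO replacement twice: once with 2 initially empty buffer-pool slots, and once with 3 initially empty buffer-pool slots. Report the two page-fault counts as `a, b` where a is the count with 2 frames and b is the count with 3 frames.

2 frames: F F . . F F F . F F → 7 faults.
3 frames: F F . . F F . . . F → 5 faults.
5 < 7: adding a frame reduced faults, as is typical.

7, 5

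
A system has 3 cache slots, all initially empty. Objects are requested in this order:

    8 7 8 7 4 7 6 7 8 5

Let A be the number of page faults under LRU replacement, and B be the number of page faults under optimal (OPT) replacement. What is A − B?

1

Under LRU: F F . . F . F . F F → 6 faults.
Under OPT: F F . . F . F . . F → 5 faults.
A − B = 6 − 5 = 1.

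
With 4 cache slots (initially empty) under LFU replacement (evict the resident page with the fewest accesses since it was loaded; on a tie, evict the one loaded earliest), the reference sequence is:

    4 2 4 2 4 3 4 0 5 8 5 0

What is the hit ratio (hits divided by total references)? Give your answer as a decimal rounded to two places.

0.42

4: fault, frames (4)
2: fault, frames (4 2)
4: hit
2: hit
4: hit
3: fault, frames (4 2 3)
4: hit
0: fault, frames (4 2 3 0)
5: fault, evict 3, frames (4 2 0 5)
8: fault, evict 0, frames (4 2 5 8)
5: hit
0: fault, evict 8, frames (4 2 5 0)
Hits: 5 of 12 references → 5/12 = 0.4167.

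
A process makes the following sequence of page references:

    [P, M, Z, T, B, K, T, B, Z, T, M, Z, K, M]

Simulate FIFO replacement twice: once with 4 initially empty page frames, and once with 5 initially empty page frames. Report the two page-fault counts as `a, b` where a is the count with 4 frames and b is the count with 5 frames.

8, 6

4 frames: F F F F F F . . . . F F . . → 8 faults.
5 frames: F F F F F F . . . . . . . . → 6 faults.
6 < 8: adding a frame reduced faults, as is typical.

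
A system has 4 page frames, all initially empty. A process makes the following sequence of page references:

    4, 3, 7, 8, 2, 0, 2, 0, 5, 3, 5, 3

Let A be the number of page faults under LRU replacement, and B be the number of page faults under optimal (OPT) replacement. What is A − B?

Under LRU: F F F F F F . . F F . . → 8 faults.
Under OPT: F F F F F F . . F . . . → 7 faults.
A − B = 8 − 7 = 1.

1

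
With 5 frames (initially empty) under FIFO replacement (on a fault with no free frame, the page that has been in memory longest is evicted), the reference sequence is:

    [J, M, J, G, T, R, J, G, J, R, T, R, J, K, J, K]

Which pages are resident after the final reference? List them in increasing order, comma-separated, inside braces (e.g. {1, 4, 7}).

J -> miss, frames (J)
M -> miss, frames (J M)
J -> hit
G -> miss, frames (J M G)
T -> miss, frames (J M G T)
R -> miss, frames (J M G T R)
J -> hit
G -> hit
J -> hit
R -> hit
T -> hit
R -> hit
J -> hit
K -> miss, evict J, frames (M G T R K)
J -> miss, evict M, frames (G T R K J)
K -> hit

{G, J, K, R, T}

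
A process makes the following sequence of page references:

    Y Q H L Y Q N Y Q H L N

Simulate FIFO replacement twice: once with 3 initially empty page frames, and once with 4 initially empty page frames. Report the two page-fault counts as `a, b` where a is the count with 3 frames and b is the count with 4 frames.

3 frames: F F F F F F F . . F F . → 9 faults.
4 frames: F F F F . . F F F F F F → 10 faults.
10 > 9: adding a frame increased faults — Belady's anomaly.

9, 10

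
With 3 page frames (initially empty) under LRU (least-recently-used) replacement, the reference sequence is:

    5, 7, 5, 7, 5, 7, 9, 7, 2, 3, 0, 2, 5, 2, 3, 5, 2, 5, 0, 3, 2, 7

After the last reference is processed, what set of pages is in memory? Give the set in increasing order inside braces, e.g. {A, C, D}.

{2, 3, 7}

5 → miss, frames [5]
7 → miss, frames [5, 7]
5 → hit
7 → hit
5 → hit
7 → hit
9 → miss, frames [5, 7, 9]
7 → hit
2 → miss, evict 5, frames [9, 7, 2]
3 → miss, evict 9, frames [7, 2, 3]
0 → miss, evict 7, frames [2, 3, 0]
2 → hit
5 → miss, evict 3, frames [0, 2, 5]
2 → hit
3 → miss, evict 0, frames [5, 2, 3]
5 → hit
2 → hit
5 → hit
0 → miss, evict 3, frames [2, 5, 0]
3 → miss, evict 2, frames [5, 0, 3]
2 → miss, evict 5, frames [0, 3, 2]
7 → miss, evict 0, frames [3, 2, 7]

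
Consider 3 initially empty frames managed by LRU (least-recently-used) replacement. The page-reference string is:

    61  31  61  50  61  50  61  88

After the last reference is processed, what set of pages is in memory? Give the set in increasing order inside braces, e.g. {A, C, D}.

{50, 61, 88}

61 -> miss, frames (61)
31 -> miss, frames (61 31)
61 -> hit
50 -> miss, frames (31 61 50)
61 -> hit
50 -> hit
61 -> hit
88 -> miss, evict 31, frames (50 61 88)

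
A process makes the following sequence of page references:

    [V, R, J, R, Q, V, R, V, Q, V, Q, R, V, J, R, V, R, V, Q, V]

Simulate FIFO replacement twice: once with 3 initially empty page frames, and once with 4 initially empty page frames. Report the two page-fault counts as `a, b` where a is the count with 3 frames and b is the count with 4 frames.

3 frames: F F F . F F F . . . . . . F . . . . F F → 9 faults.
4 frames: F F F . F . . . . . . . . . . . . . . . → 4 faults.
4 < 9: adding a frame reduced faults, as is typical.

9, 4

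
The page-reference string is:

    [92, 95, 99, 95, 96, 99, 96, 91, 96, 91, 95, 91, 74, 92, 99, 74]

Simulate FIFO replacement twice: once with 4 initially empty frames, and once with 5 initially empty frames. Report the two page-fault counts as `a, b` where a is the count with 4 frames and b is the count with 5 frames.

4 frames: F F F . F . . F . . . . F F F . → 8 faults.
5 frames: F F F . F . . F . . . . F F . . → 7 faults.
7 < 8: adding a frame reduced faults, as is typical.

8, 7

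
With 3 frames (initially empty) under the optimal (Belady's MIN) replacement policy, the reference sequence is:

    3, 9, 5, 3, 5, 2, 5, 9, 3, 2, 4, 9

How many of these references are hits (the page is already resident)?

6

3 -> fault, frames (3)
9 -> fault, frames (3 9)
5 -> fault, frames (3 9 5)
3 -> hit
5 -> hit
2 -> fault, evict 3, frames (9 5 2)
5 -> hit
9 -> hit
3 -> fault, evict 5, frames (9 2 3)
2 -> hit
4 -> fault, evict 3, frames (9 2 4)
9 -> hit
Hits: 6.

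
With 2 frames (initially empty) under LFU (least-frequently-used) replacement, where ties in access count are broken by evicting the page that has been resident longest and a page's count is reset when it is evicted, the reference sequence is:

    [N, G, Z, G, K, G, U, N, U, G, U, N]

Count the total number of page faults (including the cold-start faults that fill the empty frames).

8

N → miss, frames {N}
G → miss, frames {N,G}
Z → miss, evict N, frames {G,Z}
G → hit
K → miss, evict Z, frames {G,K}
G → hit
U → miss, evict K, frames {G,U}
N → miss, evict U, frames {G,N}
U → miss, evict N, frames {G,U}
G → hit
U → hit
N → miss, evict U, frames {G,N}
Page faults: 8.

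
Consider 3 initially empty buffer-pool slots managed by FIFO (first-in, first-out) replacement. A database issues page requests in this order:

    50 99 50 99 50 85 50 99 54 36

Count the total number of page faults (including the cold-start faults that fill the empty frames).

50 -> miss, frames {50}
99 -> miss, frames {50,99}
50 -> hit
99 -> hit
50 -> hit
85 -> miss, frames {50,99,85}
50 -> hit
99 -> hit
54 -> miss, evict 50, frames {99,85,54}
36 -> miss, evict 99, frames {85,54,36}
Page faults: 5.

5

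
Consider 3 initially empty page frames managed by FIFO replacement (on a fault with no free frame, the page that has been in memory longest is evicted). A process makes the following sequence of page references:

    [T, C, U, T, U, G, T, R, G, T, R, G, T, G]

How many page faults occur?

6

T -> miss, frames [T]
C -> miss, frames [T, C]
U -> miss, frames [T, C, U]
T -> hit
U -> hit
G -> miss, evict T, frames [C, U, G]
T -> miss, evict C, frames [U, G, T]
R -> miss, evict U, frames [G, T, R]
G -> hit
T -> hit
R -> hit
G -> hit
T -> hit
G -> hit
Page faults: 6.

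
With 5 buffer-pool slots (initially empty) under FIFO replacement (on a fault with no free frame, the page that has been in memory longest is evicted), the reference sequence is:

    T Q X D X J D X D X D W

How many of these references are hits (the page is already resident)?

6

T → fault, frames {T}
Q → fault, frames {T,Q}
X → fault, frames {T,Q,X}
D → fault, frames {T,Q,X,D}
X → hit
J → fault, frames {T,Q,X,D,J}
D → hit
X → hit
D → hit
X → hit
D → hit
W → fault, evict T, frames {Q,X,D,J,W}
Hits: 6.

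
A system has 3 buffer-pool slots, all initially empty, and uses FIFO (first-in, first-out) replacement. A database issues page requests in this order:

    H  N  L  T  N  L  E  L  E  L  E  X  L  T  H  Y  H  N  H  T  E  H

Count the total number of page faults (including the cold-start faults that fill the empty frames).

14

H -> miss, frames {H}
N -> miss, frames {H,N}
L -> miss, frames {H,N,L}
T -> miss, evict H, frames {N,L,T}
N -> hit
L -> hit
E -> miss, evict N, frames {L,T,E}
L -> hit
E -> hit
L -> hit
E -> hit
X -> miss, evict L, frames {T,E,X}
L -> miss, evict T, frames {E,X,L}
T -> miss, evict E, frames {X,L,T}
H -> miss, evict X, frames {L,T,H}
Y -> miss, evict L, frames {T,H,Y}
H -> hit
N -> miss, evict T, frames {H,Y,N}
H -> hit
T -> miss, evict H, frames {Y,N,T}
E -> miss, evict Y, frames {N,T,E}
H -> miss, evict N, frames {T,E,H}
Page faults: 14.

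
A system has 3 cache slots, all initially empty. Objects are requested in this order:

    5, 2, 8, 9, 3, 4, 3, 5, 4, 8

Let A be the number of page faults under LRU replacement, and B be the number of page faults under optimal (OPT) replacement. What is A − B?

1

Under LRU: F F F F F F . F . F → 8 faults.
Under OPT: F F F F F F . . . F → 7 faults.
A − B = 8 − 7 = 1.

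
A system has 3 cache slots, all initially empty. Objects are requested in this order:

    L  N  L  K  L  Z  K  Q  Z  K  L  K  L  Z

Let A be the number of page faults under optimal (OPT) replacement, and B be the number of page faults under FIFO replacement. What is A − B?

-2

Under OPT: F F . F . F . F . . F . . . → 6 faults.
Under FIFO: F F . F . F . F . . F F . F → 8 faults.
A − B = 6 − 8 = -2.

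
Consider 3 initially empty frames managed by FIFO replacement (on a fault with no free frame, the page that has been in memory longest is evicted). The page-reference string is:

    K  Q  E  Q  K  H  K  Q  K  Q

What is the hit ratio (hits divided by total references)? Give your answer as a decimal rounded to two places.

K: fault, frames (K)
Q: fault, frames (K Q)
E: fault, frames (K Q E)
Q: hit
K: hit
H: fault, evict K, frames (Q E H)
K: fault, evict Q, frames (E H K)
Q: fault, evict E, frames (H K Q)
K: hit
Q: hit
Hits: 4 of 10 references → 4/10 = 0.4000.

0.40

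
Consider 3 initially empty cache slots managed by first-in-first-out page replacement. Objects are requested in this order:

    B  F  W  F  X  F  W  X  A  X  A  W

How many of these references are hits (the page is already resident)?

B → miss, frames {B}
F → miss, frames {B,F}
W → miss, frames {B,F,W}
F → hit
X → miss, evict B, frames {F,W,X}
F → hit
W → hit
X → hit
A → miss, evict F, frames {W,X,A}
X → hit
A → hit
W → hit
Hits: 7.

7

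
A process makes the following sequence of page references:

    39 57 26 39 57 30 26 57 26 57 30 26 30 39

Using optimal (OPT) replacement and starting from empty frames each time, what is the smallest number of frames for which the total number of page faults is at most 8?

f=1: 14 faults
f=2: 8 faults
f=3: 5 faults
f=4: 4 faults
Smallest f with faults ≤ 8 is 2.

2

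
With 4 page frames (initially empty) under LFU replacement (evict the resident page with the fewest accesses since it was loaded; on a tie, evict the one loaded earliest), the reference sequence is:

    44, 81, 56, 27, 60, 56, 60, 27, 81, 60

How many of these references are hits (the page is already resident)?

5

44 -> fault, frames [44]
81 -> fault, frames [44, 81]
56 -> fault, frames [44, 81, 56]
27 -> fault, frames [44, 81, 56, 27]
60 -> fault, evict 44, frames [81, 56, 27, 60]
56 -> hit
60 -> hit
27 -> hit
81 -> hit
60 -> hit
Hits: 5.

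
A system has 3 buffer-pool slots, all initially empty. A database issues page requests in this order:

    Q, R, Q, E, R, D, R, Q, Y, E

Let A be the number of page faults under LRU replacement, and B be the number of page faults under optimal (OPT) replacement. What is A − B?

1

Under LRU: F F . F . F . F F F → 7 faults.
Under OPT: F F . F . F . . F F → 6 faults.
A − B = 7 − 6 = 1.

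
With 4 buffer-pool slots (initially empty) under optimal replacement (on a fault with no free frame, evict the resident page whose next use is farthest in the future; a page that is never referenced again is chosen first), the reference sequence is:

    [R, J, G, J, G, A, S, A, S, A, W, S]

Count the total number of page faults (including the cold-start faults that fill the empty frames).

6

R: miss, frames {R}
J: miss, frames {R,J}
G: miss, frames {R,J,G}
J: hit
G: hit
A: miss, frames {R,J,G,A}
S: miss, evict G, frames {R,J,A,S}
A: hit
S: hit
A: hit
W: miss, evict A, frames {R,J,S,W}
S: hit
Page faults: 6.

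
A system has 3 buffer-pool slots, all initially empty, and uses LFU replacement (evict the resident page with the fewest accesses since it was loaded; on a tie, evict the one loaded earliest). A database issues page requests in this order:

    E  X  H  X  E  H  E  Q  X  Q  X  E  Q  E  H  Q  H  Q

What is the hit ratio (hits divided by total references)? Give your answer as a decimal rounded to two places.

E: miss, frames {E}
X: miss, frames {E,X}
H: miss, frames {E,X,H}
X: hit
E: hit
H: hit
E: hit
Q: miss, evict X, frames {E,H,Q}
X: miss, evict Q, frames {E,H,X}
Q: miss, evict X, frames {E,H,Q}
X: miss, evict Q, frames {E,H,X}
E: hit
Q: miss, evict X, frames {E,H,Q}
E: hit
H: hit
Q: hit
H: hit
Q: hit
Hits: 10 of 18 references → 10/18 = 0.5556.

0.56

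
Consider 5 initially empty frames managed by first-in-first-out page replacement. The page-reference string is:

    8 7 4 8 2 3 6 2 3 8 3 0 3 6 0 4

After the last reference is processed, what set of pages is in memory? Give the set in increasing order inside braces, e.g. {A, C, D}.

8: miss, frames {8}
7: miss, frames {8,7}
4: miss, frames {8,7,4}
8: hit
2: miss, frames {8,7,4,2}
3: miss, frames {8,7,4,2,3}
6: miss, evict 8, frames {7,4,2,3,6}
2: hit
3: hit
8: miss, evict 7, frames {4,2,3,6,8}
3: hit
0: miss, evict 4, frames {2,3,6,8,0}
3: hit
6: hit
0: hit
4: miss, evict 2, frames {3,6,8,0,4}

{0, 3, 4, 6, 8}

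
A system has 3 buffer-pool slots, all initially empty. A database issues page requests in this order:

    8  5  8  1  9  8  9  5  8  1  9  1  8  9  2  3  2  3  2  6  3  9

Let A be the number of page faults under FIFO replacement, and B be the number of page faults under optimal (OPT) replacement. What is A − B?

5

Under FIFO: F F . F F F . F . F F . F . F F . . . F . F → 13 faults.
Under OPT: F F . F F . . . . F . . . . F F . . . F . . → 8 faults.
A − B = 13 − 8 = 5.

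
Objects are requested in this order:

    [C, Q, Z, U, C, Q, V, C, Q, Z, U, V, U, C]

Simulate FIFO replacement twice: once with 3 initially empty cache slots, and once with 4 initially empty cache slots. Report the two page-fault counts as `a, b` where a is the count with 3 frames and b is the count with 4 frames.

3 frames: F F F F F F F . . F F . . F → 10 faults.
4 frames: F F F F . . F F F F F F . F → 11 faults.
11 > 10: adding a frame increased faults — Belady's anomaly.

10, 11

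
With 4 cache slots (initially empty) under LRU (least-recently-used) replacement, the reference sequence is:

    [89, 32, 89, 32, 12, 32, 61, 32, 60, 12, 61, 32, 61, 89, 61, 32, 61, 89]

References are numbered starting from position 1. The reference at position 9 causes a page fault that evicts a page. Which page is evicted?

pos 1: 89 -> miss, frames [89]
pos 2: 32 -> miss, frames [89, 32]
pos 3: 89 -> hit
pos 4: 32 -> hit
pos 5: 12 -> miss, frames [89, 32, 12]
pos 6: 32 -> hit
pos 7: 61 -> miss, frames [89, 12, 32, 61]
pos 8: 32 -> hit
pos 9: 60 -> miss, evict 89, frames [12, 61, 32, 60]
At position 9, page 89 is evicted.

89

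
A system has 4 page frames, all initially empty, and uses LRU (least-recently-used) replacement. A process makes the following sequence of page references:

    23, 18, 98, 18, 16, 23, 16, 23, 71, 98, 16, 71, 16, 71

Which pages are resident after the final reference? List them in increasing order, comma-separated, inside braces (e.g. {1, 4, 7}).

{16, 23, 71, 98}

23 → miss, frames (23)
18 → miss, frames (23 18)
98 → miss, frames (23 18 98)
18 → hit
16 → miss, frames (23 98 18 16)
23 → hit
16 → hit
23 → hit
71 → miss, evict 98, frames (18 16 23 71)
98 → miss, evict 18, frames (16 23 71 98)
16 → hit
71 → hit
16 → hit
71 → hit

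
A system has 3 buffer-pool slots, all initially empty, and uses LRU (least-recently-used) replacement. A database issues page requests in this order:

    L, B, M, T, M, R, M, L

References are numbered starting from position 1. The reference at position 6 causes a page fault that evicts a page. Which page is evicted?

pos 1: L -> fault, frames (L)
pos 2: B -> fault, frames (L B)
pos 3: M -> fault, frames (L B M)
pos 4: T -> fault, evict L, frames (B M T)
pos 5: M -> hit
pos 6: R -> fault, evict B, frames (T M R)
At position 6, page B is evicted.

B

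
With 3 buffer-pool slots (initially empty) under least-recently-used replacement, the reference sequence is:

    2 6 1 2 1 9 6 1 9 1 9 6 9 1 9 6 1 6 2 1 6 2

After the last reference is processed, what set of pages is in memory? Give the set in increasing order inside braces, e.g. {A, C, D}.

2: fault, frames {2}
6: fault, frames {2,6}
1: fault, frames {2,6,1}
2: hit
1: hit
9: fault, evict 6, frames {2,1,9}
6: fault, evict 2, frames {1,9,6}
1: hit
9: hit
1: hit
9: hit
6: hit
9: hit
1: hit
9: hit
6: hit
1: hit
6: hit
2: fault, evict 9, frames {1,6,2}
1: hit
6: hit
2: hit

{1, 2, 6}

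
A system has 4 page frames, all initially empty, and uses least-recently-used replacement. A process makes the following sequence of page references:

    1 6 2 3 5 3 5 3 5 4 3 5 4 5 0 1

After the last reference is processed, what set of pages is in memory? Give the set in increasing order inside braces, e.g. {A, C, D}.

1: fault, frames [1]
6: fault, frames [1, 6]
2: fault, frames [1, 6, 2]
3: fault, frames [1, 6, 2, 3]
5: fault, evict 1, frames [6, 2, 3, 5]
3: hit
5: hit
3: hit
5: hit
4: fault, evict 6, frames [2, 3, 5, 4]
3: hit
5: hit
4: hit
5: hit
0: fault, evict 2, frames [3, 4, 5, 0]
1: fault, evict 3, frames [4, 5, 0, 1]

{0, 1, 4, 5}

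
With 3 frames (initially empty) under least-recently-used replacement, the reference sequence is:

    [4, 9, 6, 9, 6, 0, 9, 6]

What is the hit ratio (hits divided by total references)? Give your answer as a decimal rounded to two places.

0.50

4 → miss, frames (4)
9 → miss, frames (4 9)
6 → miss, frames (4 9 6)
9 → hit
6 → hit
0 → miss, evict 4, frames (9 6 0)
9 → hit
6 → hit
Hits: 4 of 8 references → 4/8 = 0.5000.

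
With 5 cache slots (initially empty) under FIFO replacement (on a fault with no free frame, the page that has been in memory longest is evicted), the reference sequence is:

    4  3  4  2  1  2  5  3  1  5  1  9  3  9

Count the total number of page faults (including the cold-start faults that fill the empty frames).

6

4: fault, frames (4)
3: fault, frames (4 3)
4: hit
2: fault, frames (4 3 2)
1: fault, frames (4 3 2 1)
2: hit
5: fault, frames (4 3 2 1 5)
3: hit
1: hit
5: hit
1: hit
9: fault, evict 4, frames (3 2 1 5 9)
3: hit
9: hit
Page faults: 6.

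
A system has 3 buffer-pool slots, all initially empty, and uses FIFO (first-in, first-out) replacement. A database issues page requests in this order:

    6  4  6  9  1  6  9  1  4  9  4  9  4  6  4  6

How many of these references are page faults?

7

6: fault, frames (6)
4: fault, frames (6 4)
6: hit
9: fault, frames (6 4 9)
1: fault, evict 6, frames (4 9 1)
6: fault, evict 4, frames (9 1 6)
9: hit
1: hit
4: fault, evict 9, frames (1 6 4)
9: fault, evict 1, frames (6 4 9)
4: hit
9: hit
4: hit
6: hit
4: hit
6: hit
Page faults: 7.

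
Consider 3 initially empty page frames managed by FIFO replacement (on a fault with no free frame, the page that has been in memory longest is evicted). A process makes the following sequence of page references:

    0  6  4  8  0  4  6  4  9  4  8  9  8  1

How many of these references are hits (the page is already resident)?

4

0 → miss, frames [0]
6 → miss, frames [0, 6]
4 → miss, frames [0, 6, 4]
8 → miss, evict 0, frames [6, 4, 8]
0 → miss, evict 6, frames [4, 8, 0]
4 → hit
6 → miss, evict 4, frames [8, 0, 6]
4 → miss, evict 8, frames [0, 6, 4]
9 → miss, evict 0, frames [6, 4, 9]
4 → hit
8 → miss, evict 6, frames [4, 9, 8]
9 → hit
8 → hit
1 → miss, evict 4, frames [9, 8, 1]
Hits: 4.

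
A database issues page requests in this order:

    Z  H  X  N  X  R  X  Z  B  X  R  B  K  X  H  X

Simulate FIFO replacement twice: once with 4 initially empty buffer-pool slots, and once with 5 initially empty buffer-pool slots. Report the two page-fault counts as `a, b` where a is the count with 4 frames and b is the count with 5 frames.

10, 9

4 frames: F F F F . F . F F F . . F . F . → 10 faults.
5 frames: F F F F . F . . F . . . F . F F → 9 faults.
9 < 10: adding a frame reduced faults, as is typical.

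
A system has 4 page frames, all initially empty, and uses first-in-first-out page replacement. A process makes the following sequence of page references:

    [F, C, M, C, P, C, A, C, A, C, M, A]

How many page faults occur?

5

F → miss, frames (F)
C → miss, frames (F C)
M → miss, frames (F C M)
C → hit
P → miss, frames (F C M P)
C → hit
A → miss, evict F, frames (C M P A)
C → hit
A → hit
C → hit
M → hit
A → hit
Page faults: 5.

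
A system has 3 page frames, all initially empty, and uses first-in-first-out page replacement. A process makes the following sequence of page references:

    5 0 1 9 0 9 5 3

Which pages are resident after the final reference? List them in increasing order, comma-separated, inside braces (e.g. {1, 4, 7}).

{3, 5, 9}

5 -> miss, frames [5]
0 -> miss, frames [5, 0]
1 -> miss, frames [5, 0, 1]
9 -> miss, evict 5, frames [0, 1, 9]
0 -> hit
9 -> hit
5 -> miss, evict 0, frames [1, 9, 5]
3 -> miss, evict 1, frames [9, 5, 3]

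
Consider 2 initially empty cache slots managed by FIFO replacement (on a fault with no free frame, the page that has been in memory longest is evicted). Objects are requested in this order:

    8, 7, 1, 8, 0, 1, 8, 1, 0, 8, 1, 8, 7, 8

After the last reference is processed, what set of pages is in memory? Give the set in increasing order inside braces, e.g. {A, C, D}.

8: fault, frames {8}
7: fault, frames {8,7}
1: fault, evict 8, frames {7,1}
8: fault, evict 7, frames {1,8}
0: fault, evict 1, frames {8,0}
1: fault, evict 8, frames {0,1}
8: fault, evict 0, frames {1,8}
1: hit
0: fault, evict 1, frames {8,0}
8: hit
1: fault, evict 8, frames {0,1}
8: fault, evict 0, frames {1,8}
7: fault, evict 1, frames {8,7}
8: hit

{7, 8}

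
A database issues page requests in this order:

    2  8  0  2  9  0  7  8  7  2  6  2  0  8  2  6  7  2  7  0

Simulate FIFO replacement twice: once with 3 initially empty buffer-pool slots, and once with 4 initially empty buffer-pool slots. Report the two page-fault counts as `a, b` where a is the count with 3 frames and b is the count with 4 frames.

3 frames: F F F . F . F F . F F . F F F F F . . F → 14 faults.
4 frames: F F F . F . F . . F F . F F . . F F . . → 11 faults.
11 < 14: adding a frame reduced faults, as is typical.

14, 11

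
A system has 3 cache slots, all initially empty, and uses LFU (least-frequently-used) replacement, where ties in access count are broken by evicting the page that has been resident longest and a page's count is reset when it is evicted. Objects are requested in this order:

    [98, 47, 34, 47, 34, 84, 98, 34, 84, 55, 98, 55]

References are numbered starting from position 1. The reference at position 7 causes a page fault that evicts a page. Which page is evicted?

84

pos 1: 98 → miss, frames [98]
pos 2: 47 → miss, frames [98, 47]
pos 3: 34 → miss, frames [98, 47, 34]
pos 4: 47 → hit
pos 5: 34 → hit
pos 6: 84 → miss, evict 98, frames [47, 34, 84]
pos 7: 98 → miss, evict 84, frames [47, 34, 98]
At position 7, page 84 is evicted.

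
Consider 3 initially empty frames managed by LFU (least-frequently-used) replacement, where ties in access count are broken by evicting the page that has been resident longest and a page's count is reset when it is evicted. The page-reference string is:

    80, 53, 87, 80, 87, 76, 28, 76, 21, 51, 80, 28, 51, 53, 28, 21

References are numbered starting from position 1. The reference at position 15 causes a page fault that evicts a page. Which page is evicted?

53

pos 1: 80 → miss, frames (80)
pos 2: 53 → miss, frames (80 53)
pos 3: 87 → miss, frames (80 53 87)
pos 4: 80 → hit
pos 5: 87 → hit
pos 6: 76 → miss, evict 53, frames (80 87 76)
pos 7: 28 → miss, evict 76, frames (80 87 28)
pos 8: 76 → miss, evict 28, frames (80 87 76)
pos 9: 21 → miss, evict 76, frames (80 87 21)
pos 10: 51 → miss, evict 21, frames (80 87 51)
pos 11: 80 → hit
pos 12: 28 → miss, evict 51, frames (80 87 28)
pos 13: 51 → miss, evict 28, frames (80 87 51)
pos 14: 53 → miss, evict 51, frames (80 87 53)
pos 15: 28 → miss, evict 53, frames (80 87 28)
At position 15, page 53 is evicted.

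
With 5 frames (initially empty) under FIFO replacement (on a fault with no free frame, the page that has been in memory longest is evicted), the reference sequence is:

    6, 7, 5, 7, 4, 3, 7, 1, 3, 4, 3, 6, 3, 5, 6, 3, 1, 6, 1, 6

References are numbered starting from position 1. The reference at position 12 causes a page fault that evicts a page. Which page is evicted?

7

pos 1: 6 → fault, frames [6]
pos 2: 7 → fault, frames [6, 7]
pos 3: 5 → fault, frames [6, 7, 5]
pos 4: 7 → hit
pos 5: 4 → fault, frames [6, 7, 5, 4]
pos 6: 3 → fault, frames [6, 7, 5, 4, 3]
pos 7: 7 → hit
pos 8: 1 → fault, evict 6, frames [7, 5, 4, 3, 1]
pos 9: 3 → hit
pos 10: 4 → hit
pos 11: 3 → hit
pos 12: 6 → fault, evict 7, frames [5, 4, 3, 1, 6]
At position 12, page 7 is evicted.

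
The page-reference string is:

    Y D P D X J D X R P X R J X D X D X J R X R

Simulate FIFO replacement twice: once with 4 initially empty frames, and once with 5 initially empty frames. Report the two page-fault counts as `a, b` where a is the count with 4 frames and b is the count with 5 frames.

4 frames: F F F . F F . . F . . . . . F . . . . . . . → 7 faults.
5 frames: F F F . F F . . F . . . . . . . . . . . . . → 6 faults.
6 < 7: adding a frame reduced faults, as is typical.

7, 6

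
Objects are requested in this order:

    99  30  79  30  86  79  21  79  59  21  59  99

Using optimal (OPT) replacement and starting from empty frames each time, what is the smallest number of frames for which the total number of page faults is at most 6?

3

f=1: 12 faults
f=2: 7 faults
f=3: 6 faults
f=4: 6 faults
f=5: 6 faults
f=6: 6 faults
Smallest f with faults ≤ 6 is 3.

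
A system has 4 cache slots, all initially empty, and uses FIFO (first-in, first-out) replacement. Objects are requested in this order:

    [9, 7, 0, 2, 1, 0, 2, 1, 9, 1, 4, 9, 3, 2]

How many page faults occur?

9 → miss, frames [9]
7 → miss, frames [9, 7]
0 → miss, frames [9, 7, 0]
2 → miss, frames [9, 7, 0, 2]
1 → miss, evict 9, frames [7, 0, 2, 1]
0 → hit
2 → hit
1 → hit
9 → miss, evict 7, frames [0, 2, 1, 9]
1 → hit
4 → miss, evict 0, frames [2, 1, 9, 4]
9 → hit
3 → miss, evict 2, frames [1, 9, 4, 3]
2 → miss, evict 1, frames [9, 4, 3, 2]
Page faults: 9.

9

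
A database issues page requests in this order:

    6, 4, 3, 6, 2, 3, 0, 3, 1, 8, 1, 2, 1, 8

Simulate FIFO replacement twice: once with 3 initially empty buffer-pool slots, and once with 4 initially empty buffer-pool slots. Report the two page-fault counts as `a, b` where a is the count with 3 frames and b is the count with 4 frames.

8, 7

3 frames: F F F . F . F . F F . F . . → 8 faults.
4 frames: F F F . F . F . F F . . . . → 7 faults.
7 < 8: adding a frame reduced faults, as is typical.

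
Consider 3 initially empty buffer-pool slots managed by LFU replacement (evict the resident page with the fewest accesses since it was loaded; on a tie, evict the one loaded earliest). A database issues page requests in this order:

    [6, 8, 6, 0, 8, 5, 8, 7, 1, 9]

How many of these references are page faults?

7

6: fault, frames [6]
8: fault, frames [6, 8]
6: hit
0: fault, frames [6, 8, 0]
8: hit
5: fault, evict 0, frames [6, 8, 5]
8: hit
7: fault, evict 5, frames [6, 8, 7]
1: fault, evict 7, frames [6, 8, 1]
9: fault, evict 1, frames [6, 8, 9]
Page faults: 7.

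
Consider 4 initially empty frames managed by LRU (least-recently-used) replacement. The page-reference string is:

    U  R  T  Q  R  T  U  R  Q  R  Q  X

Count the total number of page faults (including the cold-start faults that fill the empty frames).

U → miss, frames [U]
R → miss, frames [U, R]
T → miss, frames [U, R, T]
Q → miss, frames [U, R, T, Q]
R → hit
T → hit
U → hit
R → hit
Q → hit
R → hit
Q → hit
X → miss, evict T, frames [U, R, Q, X]
Page faults: 5.

5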